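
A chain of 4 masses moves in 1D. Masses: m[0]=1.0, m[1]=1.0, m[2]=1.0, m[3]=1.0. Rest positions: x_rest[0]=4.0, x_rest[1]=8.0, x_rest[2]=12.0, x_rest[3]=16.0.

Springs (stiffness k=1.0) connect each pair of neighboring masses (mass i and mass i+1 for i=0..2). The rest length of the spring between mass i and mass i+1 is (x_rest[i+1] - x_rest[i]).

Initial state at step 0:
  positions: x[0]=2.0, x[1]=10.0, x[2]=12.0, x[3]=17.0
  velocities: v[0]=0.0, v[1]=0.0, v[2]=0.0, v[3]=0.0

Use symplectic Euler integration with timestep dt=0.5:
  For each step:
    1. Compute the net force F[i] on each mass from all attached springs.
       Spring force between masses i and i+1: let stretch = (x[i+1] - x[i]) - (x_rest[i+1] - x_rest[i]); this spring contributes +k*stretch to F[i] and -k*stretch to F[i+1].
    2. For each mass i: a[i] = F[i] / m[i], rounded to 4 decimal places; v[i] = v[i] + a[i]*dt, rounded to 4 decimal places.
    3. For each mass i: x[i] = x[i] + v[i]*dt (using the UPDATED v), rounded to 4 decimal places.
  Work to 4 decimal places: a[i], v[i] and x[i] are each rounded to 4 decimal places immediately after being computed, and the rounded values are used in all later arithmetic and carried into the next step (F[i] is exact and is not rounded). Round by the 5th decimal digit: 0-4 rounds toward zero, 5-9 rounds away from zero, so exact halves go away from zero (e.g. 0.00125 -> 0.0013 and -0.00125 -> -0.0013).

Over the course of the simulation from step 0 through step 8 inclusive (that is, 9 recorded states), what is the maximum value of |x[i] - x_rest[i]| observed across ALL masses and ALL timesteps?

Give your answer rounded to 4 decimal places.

Answer: 2.1114

Derivation:
Step 0: x=[2.0000 10.0000 12.0000 17.0000] v=[0.0000 0.0000 0.0000 0.0000]
Step 1: x=[3.0000 8.5000 12.7500 16.7500] v=[2.0000 -3.0000 1.5000 -0.5000]
Step 2: x=[4.3750 6.6875 13.4375 16.5000] v=[2.7500 -3.6250 1.3750 -0.5000]
Step 3: x=[5.3282 5.9844 13.2031 16.4844] v=[1.9063 -1.4063 -0.4688 -0.0313]
Step 4: x=[5.4454 6.9219 11.9844 16.6485] v=[0.2344 1.8750 -2.4375 0.3281]
Step 5: x=[4.9317 8.7559 10.6661 16.6465] v=[-1.0274 3.6680 -2.6367 -0.0040]
Step 6: x=[4.3741 10.1114 10.3653 16.1494] v=[-1.1153 2.7110 -0.6016 -0.9942]
Step 7: x=[4.2508 10.0961 11.4471 15.2063] v=[-0.2467 -0.0307 2.1635 -1.8863]
Step 8: x=[4.5888 8.9572 13.1309 14.3234] v=[0.6760 -2.2779 3.3676 -1.7659]
Max displacement = 2.1114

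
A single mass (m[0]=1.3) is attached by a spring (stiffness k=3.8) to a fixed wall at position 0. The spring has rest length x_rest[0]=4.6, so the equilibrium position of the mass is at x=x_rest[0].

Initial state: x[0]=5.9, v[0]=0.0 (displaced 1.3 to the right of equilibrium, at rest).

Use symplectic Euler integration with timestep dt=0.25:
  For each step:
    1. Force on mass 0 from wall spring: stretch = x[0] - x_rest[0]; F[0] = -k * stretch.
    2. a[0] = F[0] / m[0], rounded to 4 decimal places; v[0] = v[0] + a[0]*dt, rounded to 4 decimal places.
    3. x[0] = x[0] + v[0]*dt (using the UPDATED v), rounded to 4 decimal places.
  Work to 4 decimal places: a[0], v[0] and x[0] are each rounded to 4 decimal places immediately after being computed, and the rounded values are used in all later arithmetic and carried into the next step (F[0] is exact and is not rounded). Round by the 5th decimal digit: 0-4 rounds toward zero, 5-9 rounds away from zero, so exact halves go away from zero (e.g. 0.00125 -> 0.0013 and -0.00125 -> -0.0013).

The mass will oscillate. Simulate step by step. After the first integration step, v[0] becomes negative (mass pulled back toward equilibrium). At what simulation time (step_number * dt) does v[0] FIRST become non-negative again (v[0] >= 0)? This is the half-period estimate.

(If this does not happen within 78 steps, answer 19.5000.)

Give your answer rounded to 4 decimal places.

Step 0: x=[5.9000] v=[0.0000]
Step 1: x=[5.6625] v=[-0.9500]
Step 2: x=[5.2309] v=[-1.7265]
Step 3: x=[4.6840] v=[-2.1876]
Step 4: x=[4.1218] v=[-2.2490]
Step 5: x=[3.6469] v=[-1.8996]
Step 6: x=[3.3461] v=[-1.2031]
Step 7: x=[3.2744] v=[-0.2868]
Step 8: x=[3.4449] v=[0.6819]
First v>=0 after going negative at step 8, time=2.0000

Answer: 2.0000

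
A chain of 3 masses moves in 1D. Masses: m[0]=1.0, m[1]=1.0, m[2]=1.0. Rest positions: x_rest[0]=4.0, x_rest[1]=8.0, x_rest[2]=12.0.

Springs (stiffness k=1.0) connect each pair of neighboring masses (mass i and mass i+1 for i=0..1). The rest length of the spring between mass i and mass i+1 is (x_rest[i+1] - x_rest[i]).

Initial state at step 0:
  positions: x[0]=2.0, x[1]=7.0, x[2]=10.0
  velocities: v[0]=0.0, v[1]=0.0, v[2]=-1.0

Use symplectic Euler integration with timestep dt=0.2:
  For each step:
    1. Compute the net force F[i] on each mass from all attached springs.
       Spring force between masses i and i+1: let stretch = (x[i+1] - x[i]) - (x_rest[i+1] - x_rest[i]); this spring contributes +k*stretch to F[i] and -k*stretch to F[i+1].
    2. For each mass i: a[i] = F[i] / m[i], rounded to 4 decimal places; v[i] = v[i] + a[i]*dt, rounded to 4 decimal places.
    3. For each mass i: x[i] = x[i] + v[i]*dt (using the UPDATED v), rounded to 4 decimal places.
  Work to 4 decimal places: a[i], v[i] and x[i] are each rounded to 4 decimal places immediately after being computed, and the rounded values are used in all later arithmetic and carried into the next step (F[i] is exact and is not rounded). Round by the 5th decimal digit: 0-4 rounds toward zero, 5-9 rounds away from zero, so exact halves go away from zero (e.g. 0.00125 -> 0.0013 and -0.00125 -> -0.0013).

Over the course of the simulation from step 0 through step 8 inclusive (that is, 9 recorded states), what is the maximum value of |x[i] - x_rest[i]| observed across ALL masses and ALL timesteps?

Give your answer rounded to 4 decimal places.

Step 0: x=[2.0000 7.0000 10.0000] v=[0.0000 0.0000 -1.0000]
Step 1: x=[2.0400 6.9200 9.8400] v=[0.2000 -0.4000 -0.8000]
Step 2: x=[2.1152 6.7616 9.7232] v=[0.3760 -0.7920 -0.5840]
Step 3: x=[2.2163 6.5358 9.6479] v=[0.5053 -1.1290 -0.3763]
Step 4: x=[2.3301 6.2617 9.6082] v=[0.5692 -1.3705 -0.1987]
Step 5: x=[2.4412 5.9642 9.5946] v=[0.5555 -1.4875 -0.0680]
Step 6: x=[2.5332 5.6710 9.5958] v=[0.4601 -1.4660 0.0059]
Step 7: x=[2.5907 5.4093 9.6000] v=[0.2877 -1.3086 0.0209]
Step 8: x=[2.6010 5.2025 9.5966] v=[0.0514 -1.0342 -0.0172]
Max displacement = 2.7975

Answer: 2.7975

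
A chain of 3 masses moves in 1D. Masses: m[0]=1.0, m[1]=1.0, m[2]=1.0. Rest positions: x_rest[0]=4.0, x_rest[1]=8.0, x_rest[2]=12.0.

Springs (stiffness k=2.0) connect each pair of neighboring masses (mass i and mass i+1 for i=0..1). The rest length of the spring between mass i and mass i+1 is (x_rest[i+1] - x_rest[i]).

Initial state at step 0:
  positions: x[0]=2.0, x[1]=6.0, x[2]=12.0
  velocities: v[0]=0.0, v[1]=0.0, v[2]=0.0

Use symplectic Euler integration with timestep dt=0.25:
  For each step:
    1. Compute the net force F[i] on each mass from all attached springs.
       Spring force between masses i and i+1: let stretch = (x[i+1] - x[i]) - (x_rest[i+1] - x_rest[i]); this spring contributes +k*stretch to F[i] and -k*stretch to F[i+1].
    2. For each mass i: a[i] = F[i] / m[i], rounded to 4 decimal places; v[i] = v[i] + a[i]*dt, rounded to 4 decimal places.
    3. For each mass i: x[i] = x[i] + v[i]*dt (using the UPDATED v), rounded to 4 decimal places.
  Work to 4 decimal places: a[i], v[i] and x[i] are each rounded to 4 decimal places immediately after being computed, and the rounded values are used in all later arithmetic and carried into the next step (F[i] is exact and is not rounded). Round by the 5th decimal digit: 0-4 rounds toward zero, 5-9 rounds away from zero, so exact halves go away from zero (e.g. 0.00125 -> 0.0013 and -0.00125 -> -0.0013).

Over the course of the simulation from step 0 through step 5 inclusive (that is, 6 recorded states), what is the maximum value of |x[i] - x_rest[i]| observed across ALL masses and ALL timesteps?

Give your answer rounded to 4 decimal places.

Answer: 2.0503

Derivation:
Step 0: x=[2.0000 6.0000 12.0000] v=[0.0000 0.0000 0.0000]
Step 1: x=[2.0000 6.2500 11.7500] v=[0.0000 1.0000 -1.0000]
Step 2: x=[2.0313 6.6563 11.3125] v=[0.1250 1.6250 -1.7500]
Step 3: x=[2.1407 7.0665 10.7930] v=[0.4375 1.6406 -2.0781]
Step 4: x=[2.3658 7.3268 10.3077] v=[0.9004 1.0410 -1.9414]
Step 5: x=[2.7110 7.3396 9.9497] v=[1.3809 0.0510 -1.4319]
Max displacement = 2.0503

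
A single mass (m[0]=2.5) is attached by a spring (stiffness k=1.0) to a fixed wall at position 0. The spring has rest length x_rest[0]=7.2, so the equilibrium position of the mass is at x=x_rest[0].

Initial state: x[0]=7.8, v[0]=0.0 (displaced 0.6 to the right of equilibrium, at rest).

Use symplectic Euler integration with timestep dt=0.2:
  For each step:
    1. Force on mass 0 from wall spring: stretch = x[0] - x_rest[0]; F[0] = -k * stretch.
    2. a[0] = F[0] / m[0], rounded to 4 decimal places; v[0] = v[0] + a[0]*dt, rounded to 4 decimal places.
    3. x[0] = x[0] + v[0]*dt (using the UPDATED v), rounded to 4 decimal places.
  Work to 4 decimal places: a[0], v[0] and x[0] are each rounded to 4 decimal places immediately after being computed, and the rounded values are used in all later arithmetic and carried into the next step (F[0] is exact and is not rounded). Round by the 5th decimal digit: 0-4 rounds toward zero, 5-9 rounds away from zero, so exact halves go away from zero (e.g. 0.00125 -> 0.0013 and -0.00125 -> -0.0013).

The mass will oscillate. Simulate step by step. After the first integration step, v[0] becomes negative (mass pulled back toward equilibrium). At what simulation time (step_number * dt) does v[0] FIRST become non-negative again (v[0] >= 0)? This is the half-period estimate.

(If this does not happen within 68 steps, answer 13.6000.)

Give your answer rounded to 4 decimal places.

Answer: 5.0000

Derivation:
Step 0: x=[7.8000] v=[0.0000]
Step 1: x=[7.7904] v=[-0.0480]
Step 2: x=[7.7714] v=[-0.0952]
Step 3: x=[7.7432] v=[-0.1409]
Step 4: x=[7.7063] v=[-0.1844]
Step 5: x=[7.6613] v=[-0.2249]
Step 6: x=[7.6089] v=[-0.2618]
Step 7: x=[7.5500] v=[-0.2945]
Step 8: x=[7.4855] v=[-0.3225]
Step 9: x=[7.4164] v=[-0.3453]
Step 10: x=[7.3439] v=[-0.3626]
Step 11: x=[7.2691] v=[-0.3741]
Step 12: x=[7.1932] v=[-0.3796]
Step 13: x=[7.1174] v=[-0.3791]
Step 14: x=[7.0429] v=[-0.3725]
Step 15: x=[6.9709] v=[-0.3599]
Step 16: x=[6.9026] v=[-0.3416]
Step 17: x=[6.8390] v=[-0.3178]
Step 18: x=[6.7812] v=[-0.2889]
Step 19: x=[6.7301] v=[-0.2554]
Step 20: x=[6.6865] v=[-0.2178]
Step 21: x=[6.6512] v=[-0.1767]
Step 22: x=[6.6246] v=[-0.1328]
Step 23: x=[6.6072] v=[-0.0868]
Step 24: x=[6.5993] v=[-0.0394]
Step 25: x=[6.6010] v=[0.0087]
First v>=0 after going negative at step 25, time=5.0000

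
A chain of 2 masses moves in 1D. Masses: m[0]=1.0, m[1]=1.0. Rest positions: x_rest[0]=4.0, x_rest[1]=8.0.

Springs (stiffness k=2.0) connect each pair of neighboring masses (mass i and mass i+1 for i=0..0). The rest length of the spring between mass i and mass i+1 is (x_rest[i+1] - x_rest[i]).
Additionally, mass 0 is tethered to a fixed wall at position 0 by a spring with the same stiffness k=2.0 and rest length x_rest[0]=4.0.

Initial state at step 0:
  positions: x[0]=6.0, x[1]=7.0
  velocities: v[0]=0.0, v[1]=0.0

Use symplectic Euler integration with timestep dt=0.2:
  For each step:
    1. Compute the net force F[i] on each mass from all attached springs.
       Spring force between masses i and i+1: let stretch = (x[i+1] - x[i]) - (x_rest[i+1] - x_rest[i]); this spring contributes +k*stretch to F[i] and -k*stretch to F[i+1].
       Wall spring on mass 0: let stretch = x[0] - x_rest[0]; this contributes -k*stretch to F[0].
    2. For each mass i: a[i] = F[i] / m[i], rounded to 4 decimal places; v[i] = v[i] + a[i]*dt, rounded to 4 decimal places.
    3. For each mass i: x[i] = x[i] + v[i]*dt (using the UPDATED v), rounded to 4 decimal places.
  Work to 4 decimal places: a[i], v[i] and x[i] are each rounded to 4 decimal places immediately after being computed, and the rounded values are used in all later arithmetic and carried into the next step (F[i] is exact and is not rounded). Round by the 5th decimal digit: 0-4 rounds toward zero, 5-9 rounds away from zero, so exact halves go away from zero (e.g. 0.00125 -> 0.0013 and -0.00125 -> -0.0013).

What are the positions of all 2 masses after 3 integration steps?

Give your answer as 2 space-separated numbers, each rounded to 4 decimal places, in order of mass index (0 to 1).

Answer: 3.9986 8.1948

Derivation:
Step 0: x=[6.0000 7.0000] v=[0.0000 0.0000]
Step 1: x=[5.6000 7.2400] v=[-2.0000 1.2000]
Step 2: x=[4.8832 7.6688] v=[-3.5840 2.1440]
Step 3: x=[3.9986 8.1948] v=[-4.4230 2.6298]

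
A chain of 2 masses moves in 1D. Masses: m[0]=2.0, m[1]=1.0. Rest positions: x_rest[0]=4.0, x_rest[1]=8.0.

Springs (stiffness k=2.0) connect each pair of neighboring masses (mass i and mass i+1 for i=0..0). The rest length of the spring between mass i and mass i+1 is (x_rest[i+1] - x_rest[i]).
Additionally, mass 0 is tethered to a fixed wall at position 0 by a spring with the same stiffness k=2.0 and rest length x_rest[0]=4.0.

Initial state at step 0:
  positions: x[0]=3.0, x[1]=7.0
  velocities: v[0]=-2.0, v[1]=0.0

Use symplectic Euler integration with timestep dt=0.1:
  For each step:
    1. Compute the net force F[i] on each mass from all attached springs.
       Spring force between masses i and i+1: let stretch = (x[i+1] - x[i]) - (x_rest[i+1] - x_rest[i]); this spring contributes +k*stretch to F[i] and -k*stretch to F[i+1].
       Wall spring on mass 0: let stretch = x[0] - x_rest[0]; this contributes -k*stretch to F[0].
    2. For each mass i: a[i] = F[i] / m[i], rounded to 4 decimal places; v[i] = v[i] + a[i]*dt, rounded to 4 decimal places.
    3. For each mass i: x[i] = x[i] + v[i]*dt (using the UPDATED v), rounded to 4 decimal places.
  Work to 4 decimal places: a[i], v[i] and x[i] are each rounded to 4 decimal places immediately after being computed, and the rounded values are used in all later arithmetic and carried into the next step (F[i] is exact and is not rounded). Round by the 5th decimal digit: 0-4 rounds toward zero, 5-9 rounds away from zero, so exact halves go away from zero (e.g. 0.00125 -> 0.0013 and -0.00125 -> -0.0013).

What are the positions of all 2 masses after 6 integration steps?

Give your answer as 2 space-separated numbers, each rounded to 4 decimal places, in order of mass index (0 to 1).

Step 0: x=[3.0000 7.0000] v=[-2.0000 0.0000]
Step 1: x=[2.8100 7.0000] v=[-1.9000 0.0000]
Step 2: x=[2.6338 6.9962] v=[-1.7620 -0.0380]
Step 3: x=[2.4749 6.9852] v=[-1.5891 -0.1105]
Step 4: x=[2.3363 6.9639] v=[-1.3856 -0.2126]
Step 5: x=[2.2207 6.9301] v=[-1.1565 -0.3381]
Step 6: x=[2.1299 6.8821] v=[-0.9076 -0.4800]

Answer: 2.1299 6.8821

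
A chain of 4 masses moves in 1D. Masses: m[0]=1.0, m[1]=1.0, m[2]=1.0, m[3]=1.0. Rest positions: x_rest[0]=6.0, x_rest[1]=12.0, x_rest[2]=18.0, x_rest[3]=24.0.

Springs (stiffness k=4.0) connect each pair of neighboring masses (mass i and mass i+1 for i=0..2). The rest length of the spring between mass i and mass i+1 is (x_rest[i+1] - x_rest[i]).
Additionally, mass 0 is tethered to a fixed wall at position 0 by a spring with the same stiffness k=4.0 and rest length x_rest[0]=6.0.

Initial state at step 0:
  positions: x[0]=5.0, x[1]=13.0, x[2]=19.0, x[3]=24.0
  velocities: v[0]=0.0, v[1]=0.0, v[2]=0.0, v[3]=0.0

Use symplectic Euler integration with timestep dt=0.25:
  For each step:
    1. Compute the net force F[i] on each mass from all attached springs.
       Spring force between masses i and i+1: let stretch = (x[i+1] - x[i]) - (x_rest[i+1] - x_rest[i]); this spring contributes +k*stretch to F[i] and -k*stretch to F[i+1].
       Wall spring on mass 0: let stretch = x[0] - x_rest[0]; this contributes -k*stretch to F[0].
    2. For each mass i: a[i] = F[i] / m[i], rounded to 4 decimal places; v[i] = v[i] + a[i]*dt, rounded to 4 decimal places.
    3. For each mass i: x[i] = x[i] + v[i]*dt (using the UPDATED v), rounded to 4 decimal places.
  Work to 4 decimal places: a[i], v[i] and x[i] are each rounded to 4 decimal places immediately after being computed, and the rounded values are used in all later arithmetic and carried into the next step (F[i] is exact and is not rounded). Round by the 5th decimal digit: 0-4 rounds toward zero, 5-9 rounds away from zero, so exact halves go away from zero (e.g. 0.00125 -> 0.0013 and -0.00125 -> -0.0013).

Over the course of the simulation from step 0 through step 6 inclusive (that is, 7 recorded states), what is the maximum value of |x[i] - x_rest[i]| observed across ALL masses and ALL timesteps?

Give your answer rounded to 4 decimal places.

Answer: 1.3438

Derivation:
Step 0: x=[5.0000 13.0000 19.0000 24.0000] v=[0.0000 0.0000 0.0000 0.0000]
Step 1: x=[5.7500 12.5000 18.7500 24.2500] v=[3.0000 -2.0000 -1.0000 1.0000]
Step 2: x=[6.7500 11.8750 18.3125 24.6250] v=[4.0000 -2.5000 -1.7500 1.5000]
Step 3: x=[7.3438 11.5781 17.8438 24.9219] v=[2.3750 -1.1875 -1.8750 1.1875]
Step 4: x=[7.1602 11.7891 17.5782 24.9493] v=[-0.7345 0.8439 -1.0626 0.1094]
Step 5: x=[6.3438 12.2901 17.7081 24.6339] v=[-3.2658 2.0041 0.5194 -1.2617]
Step 6: x=[5.4280 12.6591 18.2149 24.0870] v=[-3.6633 1.4758 2.0272 -2.1875]
Max displacement = 1.3438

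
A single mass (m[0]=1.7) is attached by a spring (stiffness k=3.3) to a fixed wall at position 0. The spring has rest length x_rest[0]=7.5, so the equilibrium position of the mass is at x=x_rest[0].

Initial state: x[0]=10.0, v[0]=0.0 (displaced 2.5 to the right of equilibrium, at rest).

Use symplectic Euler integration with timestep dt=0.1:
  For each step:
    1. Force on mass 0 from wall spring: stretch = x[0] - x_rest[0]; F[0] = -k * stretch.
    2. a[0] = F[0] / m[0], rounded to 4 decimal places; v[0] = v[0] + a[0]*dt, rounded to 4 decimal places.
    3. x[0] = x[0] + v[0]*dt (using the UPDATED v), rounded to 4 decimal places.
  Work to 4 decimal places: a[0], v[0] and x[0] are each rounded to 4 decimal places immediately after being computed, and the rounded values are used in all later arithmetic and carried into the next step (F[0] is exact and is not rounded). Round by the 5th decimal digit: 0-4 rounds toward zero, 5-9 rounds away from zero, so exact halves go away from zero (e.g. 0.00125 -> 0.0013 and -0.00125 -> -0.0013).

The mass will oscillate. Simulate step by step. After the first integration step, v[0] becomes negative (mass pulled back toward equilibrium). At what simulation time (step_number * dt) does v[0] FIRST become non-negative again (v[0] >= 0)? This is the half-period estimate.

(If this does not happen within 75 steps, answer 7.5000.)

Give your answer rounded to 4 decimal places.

Answer: 2.3000

Derivation:
Step 0: x=[10.0000] v=[0.0000]
Step 1: x=[9.9515] v=[-0.4853]
Step 2: x=[9.8554] v=[-0.9612]
Step 3: x=[9.7136] v=[-1.4184]
Step 4: x=[9.5288] v=[-1.8481]
Step 5: x=[9.3046] v=[-2.2419]
Step 6: x=[9.0454] v=[-2.5922]
Step 7: x=[8.7562] v=[-2.8922]
Step 8: x=[8.4426] v=[-3.1361]
Step 9: x=[8.1107] v=[-3.3191]
Step 10: x=[7.7669] v=[-3.4377]
Step 11: x=[7.4180] v=[-3.4895]
Step 12: x=[7.0706] v=[-3.4736]
Step 13: x=[6.7316] v=[-3.3903]
Step 14: x=[6.4075] v=[-3.2411]
Step 15: x=[6.1046] v=[-3.0290]
Step 16: x=[5.8288] v=[-2.7581]
Step 17: x=[5.5854] v=[-2.4337]
Step 18: x=[5.3792] v=[-2.0620]
Step 19: x=[5.2142] v=[-1.6503]
Step 20: x=[5.0935] v=[-1.2066]
Step 21: x=[5.0196] v=[-0.7395]
Step 22: x=[4.9938] v=[-0.2580]
Step 23: x=[5.0167] v=[0.2285]
First v>=0 after going negative at step 23, time=2.3000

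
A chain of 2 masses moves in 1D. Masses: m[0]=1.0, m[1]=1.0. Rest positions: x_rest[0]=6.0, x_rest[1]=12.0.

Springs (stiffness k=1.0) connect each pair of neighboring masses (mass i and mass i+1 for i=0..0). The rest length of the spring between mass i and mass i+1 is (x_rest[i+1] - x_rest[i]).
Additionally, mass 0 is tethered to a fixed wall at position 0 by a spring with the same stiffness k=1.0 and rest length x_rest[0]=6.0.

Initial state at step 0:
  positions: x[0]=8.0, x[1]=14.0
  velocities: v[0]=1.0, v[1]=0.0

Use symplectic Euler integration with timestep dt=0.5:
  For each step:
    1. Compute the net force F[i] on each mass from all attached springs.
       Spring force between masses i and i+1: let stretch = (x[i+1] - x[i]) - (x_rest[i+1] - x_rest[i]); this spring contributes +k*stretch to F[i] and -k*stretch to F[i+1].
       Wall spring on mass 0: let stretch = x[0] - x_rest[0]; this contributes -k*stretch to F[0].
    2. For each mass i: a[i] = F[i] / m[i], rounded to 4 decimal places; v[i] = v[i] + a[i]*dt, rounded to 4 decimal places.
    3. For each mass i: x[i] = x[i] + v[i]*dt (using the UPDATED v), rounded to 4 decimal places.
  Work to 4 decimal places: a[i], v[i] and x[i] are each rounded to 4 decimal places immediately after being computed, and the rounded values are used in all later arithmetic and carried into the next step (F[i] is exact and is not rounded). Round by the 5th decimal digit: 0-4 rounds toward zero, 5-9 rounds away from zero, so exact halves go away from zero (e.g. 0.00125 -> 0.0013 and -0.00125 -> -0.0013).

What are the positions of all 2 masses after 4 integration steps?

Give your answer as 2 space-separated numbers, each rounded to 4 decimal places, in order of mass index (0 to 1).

Answer: 6.0938 13.4688

Derivation:
Step 0: x=[8.0000 14.0000] v=[1.0000 0.0000]
Step 1: x=[8.0000 14.0000] v=[0.0000 0.0000]
Step 2: x=[7.5000 14.0000] v=[-1.0000 0.0000]
Step 3: x=[6.7500 13.8750] v=[-1.5000 -0.2500]
Step 4: x=[6.0938 13.4688] v=[-1.3125 -0.8125]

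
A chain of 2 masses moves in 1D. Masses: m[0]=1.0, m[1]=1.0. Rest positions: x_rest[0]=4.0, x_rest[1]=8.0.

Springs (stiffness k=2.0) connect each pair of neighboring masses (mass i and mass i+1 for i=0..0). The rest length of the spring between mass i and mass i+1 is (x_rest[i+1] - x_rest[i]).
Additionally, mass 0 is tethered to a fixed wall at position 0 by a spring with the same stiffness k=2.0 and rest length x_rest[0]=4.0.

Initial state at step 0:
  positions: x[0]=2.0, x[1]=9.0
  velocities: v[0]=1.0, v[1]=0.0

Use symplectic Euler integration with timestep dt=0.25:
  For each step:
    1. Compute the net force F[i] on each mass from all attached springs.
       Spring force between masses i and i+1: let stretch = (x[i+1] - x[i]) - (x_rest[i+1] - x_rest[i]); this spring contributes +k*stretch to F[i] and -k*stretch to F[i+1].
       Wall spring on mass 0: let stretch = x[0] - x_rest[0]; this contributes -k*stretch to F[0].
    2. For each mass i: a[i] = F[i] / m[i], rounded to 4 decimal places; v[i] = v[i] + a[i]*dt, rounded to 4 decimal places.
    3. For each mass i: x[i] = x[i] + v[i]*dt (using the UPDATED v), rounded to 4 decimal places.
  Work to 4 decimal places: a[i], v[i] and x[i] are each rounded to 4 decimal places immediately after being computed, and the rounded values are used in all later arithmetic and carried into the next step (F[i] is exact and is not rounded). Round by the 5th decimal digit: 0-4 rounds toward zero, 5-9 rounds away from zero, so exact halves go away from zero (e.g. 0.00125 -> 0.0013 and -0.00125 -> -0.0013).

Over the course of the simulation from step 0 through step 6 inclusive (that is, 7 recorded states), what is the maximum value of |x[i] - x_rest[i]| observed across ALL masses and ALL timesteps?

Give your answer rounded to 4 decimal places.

Answer: 2.2981

Derivation:
Step 0: x=[2.0000 9.0000] v=[1.0000 0.0000]
Step 1: x=[2.8750 8.6250] v=[3.5000 -1.5000]
Step 2: x=[4.1094 8.0313] v=[4.9375 -2.3750]
Step 3: x=[5.3204 7.4473] v=[4.8438 -2.3360]
Step 4: x=[6.1322 7.0974] v=[3.2471 -1.3995]
Step 5: x=[6.2981 7.1269] v=[0.6636 0.1179]
Step 6: x=[5.7803 7.5528] v=[-2.0711 1.7035]
Max displacement = 2.2981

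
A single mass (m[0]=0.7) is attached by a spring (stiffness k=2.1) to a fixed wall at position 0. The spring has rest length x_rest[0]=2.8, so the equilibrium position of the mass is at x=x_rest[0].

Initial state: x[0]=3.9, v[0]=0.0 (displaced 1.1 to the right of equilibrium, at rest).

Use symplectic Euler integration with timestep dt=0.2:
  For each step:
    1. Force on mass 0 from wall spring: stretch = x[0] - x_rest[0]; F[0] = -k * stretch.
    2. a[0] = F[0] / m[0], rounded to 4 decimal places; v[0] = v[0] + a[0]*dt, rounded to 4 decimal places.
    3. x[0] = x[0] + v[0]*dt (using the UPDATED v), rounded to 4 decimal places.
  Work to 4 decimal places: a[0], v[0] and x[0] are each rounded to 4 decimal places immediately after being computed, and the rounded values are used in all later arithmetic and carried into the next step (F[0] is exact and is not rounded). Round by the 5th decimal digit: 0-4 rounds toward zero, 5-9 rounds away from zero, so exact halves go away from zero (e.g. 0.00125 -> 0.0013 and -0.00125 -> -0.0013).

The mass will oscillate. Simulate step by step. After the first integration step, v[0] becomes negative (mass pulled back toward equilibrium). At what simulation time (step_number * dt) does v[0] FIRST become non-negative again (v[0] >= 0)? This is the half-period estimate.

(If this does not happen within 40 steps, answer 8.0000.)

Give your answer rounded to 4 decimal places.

Step 0: x=[3.9000] v=[0.0000]
Step 1: x=[3.7680] v=[-0.6600]
Step 2: x=[3.5198] v=[-1.2408]
Step 3: x=[3.1853] v=[-1.6727]
Step 4: x=[2.8045] v=[-1.9039]
Step 5: x=[2.4232] v=[-1.9066]
Step 6: x=[2.0871] v=[-1.6805]
Step 7: x=[1.8365] v=[-1.2528]
Step 8: x=[1.7016] v=[-0.6747]
Step 9: x=[1.6985] v=[-0.0157]
Step 10: x=[1.8275] v=[0.6452]
First v>=0 after going negative at step 10, time=2.0000

Answer: 2.0000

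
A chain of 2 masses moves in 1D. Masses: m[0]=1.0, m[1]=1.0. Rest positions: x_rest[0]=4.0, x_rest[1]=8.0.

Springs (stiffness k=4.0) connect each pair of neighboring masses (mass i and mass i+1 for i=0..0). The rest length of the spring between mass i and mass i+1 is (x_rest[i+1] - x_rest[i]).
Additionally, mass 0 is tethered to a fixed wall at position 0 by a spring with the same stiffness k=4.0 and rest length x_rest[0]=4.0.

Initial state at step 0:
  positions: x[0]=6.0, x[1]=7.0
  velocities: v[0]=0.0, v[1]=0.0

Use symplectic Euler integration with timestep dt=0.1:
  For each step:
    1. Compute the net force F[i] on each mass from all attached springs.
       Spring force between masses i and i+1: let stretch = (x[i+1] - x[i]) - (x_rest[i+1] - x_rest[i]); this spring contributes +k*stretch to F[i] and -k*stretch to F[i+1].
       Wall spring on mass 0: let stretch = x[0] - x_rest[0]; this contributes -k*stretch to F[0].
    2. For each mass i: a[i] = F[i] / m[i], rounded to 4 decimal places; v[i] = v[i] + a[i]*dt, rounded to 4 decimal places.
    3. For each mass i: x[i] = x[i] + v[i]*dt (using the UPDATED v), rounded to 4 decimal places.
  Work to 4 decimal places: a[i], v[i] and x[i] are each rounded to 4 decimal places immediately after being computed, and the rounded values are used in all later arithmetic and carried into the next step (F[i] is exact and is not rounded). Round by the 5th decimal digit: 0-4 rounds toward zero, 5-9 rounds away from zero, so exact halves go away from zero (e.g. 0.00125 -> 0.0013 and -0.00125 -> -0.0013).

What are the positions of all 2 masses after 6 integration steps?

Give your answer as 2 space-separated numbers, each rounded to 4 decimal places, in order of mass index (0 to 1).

Answer: 3.0832 8.7306

Derivation:
Step 0: x=[6.0000 7.0000] v=[0.0000 0.0000]
Step 1: x=[5.8000 7.1200] v=[-2.0000 1.2000]
Step 2: x=[5.4208 7.3472] v=[-3.7920 2.2720]
Step 3: x=[4.9018 7.6573] v=[-5.1898 3.1014]
Step 4: x=[4.2970 8.0172] v=[-6.0483 3.5992]
Step 5: x=[3.6691 8.3883] v=[-6.2790 3.7111]
Step 6: x=[3.0832 8.7306] v=[-5.8590 3.4234]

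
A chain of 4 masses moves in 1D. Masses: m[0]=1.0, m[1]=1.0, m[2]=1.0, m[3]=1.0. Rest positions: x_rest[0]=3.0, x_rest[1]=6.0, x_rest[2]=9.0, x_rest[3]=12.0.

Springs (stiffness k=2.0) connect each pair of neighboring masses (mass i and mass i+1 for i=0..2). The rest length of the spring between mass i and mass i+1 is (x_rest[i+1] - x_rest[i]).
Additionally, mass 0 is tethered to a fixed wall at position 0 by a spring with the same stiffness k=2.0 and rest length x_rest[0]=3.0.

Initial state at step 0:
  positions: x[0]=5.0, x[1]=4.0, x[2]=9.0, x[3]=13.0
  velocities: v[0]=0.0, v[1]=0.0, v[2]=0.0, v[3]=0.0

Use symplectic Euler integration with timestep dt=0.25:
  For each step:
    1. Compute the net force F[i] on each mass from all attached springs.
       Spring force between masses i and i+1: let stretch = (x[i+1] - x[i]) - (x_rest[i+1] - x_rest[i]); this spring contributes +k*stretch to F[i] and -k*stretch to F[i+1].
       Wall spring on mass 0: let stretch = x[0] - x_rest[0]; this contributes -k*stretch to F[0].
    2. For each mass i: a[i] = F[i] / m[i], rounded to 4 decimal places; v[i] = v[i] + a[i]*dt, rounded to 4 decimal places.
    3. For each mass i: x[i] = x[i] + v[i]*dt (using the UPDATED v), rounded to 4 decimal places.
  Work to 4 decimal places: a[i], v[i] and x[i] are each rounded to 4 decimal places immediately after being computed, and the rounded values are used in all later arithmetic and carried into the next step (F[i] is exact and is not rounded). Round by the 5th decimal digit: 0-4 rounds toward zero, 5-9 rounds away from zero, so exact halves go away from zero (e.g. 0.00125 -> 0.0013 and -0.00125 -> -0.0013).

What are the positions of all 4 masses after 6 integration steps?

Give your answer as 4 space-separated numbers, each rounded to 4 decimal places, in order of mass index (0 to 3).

Answer: 1.6338 7.1914 9.9423 11.1404

Derivation:
Step 0: x=[5.0000 4.0000 9.0000 13.0000] v=[0.0000 0.0000 0.0000 0.0000]
Step 1: x=[4.2500 4.7500 8.8750 12.8750] v=[-3.0000 3.0000 -0.5000 -0.5000]
Step 2: x=[3.0313 5.9531 8.7344 12.6250] v=[-4.8750 4.8125 -0.5625 -1.0000]
Step 3: x=[1.7989 7.1387 8.7324 12.2637] v=[-4.9298 4.7423 -0.0079 -1.4453]
Step 4: x=[1.0091 7.8560 8.9726 11.8360] v=[-3.1594 2.8693 0.9609 -1.7110]
Step 5: x=[0.9490 7.8571 9.4312 11.4253] v=[-0.2405 0.0042 1.8343 -1.6427]
Step 6: x=[1.6338 7.1914 9.9423 11.1404] v=[2.7391 -2.6628 2.0443 -1.1398]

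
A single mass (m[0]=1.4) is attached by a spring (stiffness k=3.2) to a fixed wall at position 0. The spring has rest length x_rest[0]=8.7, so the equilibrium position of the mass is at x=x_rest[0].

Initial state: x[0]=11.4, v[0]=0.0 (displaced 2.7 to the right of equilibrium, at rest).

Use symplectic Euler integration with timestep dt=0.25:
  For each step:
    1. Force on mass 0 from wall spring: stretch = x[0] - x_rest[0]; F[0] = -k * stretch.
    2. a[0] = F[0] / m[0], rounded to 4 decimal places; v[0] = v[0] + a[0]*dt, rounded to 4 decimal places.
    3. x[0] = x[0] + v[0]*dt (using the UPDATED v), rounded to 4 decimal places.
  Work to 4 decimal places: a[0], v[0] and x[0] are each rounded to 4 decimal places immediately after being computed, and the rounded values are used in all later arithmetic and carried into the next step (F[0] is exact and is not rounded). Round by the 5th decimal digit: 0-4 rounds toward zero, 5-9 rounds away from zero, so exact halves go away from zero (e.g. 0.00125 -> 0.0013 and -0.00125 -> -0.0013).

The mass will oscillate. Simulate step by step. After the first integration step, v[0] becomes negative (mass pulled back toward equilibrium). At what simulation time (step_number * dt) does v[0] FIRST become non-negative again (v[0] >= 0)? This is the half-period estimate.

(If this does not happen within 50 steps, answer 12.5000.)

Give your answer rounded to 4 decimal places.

Answer: 2.2500

Derivation:
Step 0: x=[11.4000] v=[0.0000]
Step 1: x=[11.0143] v=[-1.5429]
Step 2: x=[10.2980] v=[-2.8654]
Step 3: x=[9.3534] v=[-3.7786]
Step 4: x=[8.3154] v=[-4.1520]
Step 5: x=[7.3324] v=[-3.9322]
Step 6: x=[6.5447] v=[-3.1507]
Step 7: x=[6.0649] v=[-1.9191]
Step 8: x=[5.9616] v=[-0.4133]
Step 9: x=[6.2495] v=[1.1515]
First v>=0 after going negative at step 9, time=2.2500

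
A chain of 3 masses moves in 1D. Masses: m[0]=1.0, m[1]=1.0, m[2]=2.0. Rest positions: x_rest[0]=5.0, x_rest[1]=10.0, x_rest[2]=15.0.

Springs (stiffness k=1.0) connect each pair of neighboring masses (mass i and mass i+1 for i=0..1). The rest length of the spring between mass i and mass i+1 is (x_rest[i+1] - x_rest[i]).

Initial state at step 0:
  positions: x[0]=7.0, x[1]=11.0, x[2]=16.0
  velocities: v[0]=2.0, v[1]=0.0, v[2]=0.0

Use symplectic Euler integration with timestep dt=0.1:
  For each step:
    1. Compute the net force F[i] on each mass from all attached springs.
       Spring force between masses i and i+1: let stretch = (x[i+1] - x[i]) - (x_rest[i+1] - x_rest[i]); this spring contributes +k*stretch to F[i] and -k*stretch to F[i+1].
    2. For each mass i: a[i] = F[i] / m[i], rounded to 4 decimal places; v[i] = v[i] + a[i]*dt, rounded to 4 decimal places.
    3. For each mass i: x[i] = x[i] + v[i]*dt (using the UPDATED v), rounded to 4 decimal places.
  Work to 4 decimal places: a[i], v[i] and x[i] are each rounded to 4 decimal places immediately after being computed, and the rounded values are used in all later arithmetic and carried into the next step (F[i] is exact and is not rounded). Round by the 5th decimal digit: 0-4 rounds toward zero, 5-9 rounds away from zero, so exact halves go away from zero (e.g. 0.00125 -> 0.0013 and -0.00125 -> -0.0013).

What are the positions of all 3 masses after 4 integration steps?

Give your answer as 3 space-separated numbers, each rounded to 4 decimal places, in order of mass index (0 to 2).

Answer: 7.6832 11.1153 16.0008

Derivation:
Step 0: x=[7.0000 11.0000 16.0000] v=[2.0000 0.0000 0.0000]
Step 1: x=[7.1900 11.0100 16.0000] v=[1.9000 0.1000 0.0000]
Step 2: x=[7.3682 11.0317 16.0001] v=[1.7820 0.2170 0.0005]
Step 3: x=[7.5330 11.0665 16.0003] v=[1.6484 0.3475 0.0021]
Step 4: x=[7.6832 11.1153 16.0008] v=[1.5018 0.4875 0.0054]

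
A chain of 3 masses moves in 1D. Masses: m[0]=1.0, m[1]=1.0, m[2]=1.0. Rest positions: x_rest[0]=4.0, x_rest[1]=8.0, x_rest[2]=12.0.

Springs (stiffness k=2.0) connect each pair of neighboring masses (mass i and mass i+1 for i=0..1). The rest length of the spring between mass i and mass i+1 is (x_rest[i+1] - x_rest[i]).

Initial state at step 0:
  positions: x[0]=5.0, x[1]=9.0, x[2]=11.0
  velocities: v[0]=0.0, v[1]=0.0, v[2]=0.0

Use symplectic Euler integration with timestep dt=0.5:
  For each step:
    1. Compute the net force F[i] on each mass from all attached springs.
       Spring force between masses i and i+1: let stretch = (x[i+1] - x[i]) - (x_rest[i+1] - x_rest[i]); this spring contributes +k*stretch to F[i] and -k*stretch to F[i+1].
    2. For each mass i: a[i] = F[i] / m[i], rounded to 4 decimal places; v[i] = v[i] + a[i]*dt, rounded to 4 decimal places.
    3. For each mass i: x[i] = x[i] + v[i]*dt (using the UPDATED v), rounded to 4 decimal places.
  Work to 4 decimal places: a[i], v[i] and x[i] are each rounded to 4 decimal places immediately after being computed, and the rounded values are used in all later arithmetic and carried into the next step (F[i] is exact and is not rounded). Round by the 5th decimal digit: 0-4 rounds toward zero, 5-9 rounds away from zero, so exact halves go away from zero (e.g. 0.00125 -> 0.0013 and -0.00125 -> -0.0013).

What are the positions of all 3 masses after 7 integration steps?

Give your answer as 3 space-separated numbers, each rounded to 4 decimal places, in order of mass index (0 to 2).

Answer: 5.4063 7.5782 12.0157

Derivation:
Step 0: x=[5.0000 9.0000 11.0000] v=[0.0000 0.0000 0.0000]
Step 1: x=[5.0000 8.0000 12.0000] v=[0.0000 -2.0000 2.0000]
Step 2: x=[4.5000 7.5000 13.0000] v=[-1.0000 -1.0000 2.0000]
Step 3: x=[3.5000 8.2500 13.2500] v=[-2.0000 1.5000 0.5000]
Step 4: x=[2.8750 9.1250 13.0000] v=[-1.2500 1.7500 -0.5000]
Step 5: x=[3.3750 8.8125 12.8125] v=[1.0000 -0.6250 -0.3750]
Step 6: x=[4.5938 7.7813 12.6250] v=[2.4375 -2.0625 -0.3750]
Step 7: x=[5.4063 7.5782 12.0157] v=[1.6250 -0.4063 -1.2187]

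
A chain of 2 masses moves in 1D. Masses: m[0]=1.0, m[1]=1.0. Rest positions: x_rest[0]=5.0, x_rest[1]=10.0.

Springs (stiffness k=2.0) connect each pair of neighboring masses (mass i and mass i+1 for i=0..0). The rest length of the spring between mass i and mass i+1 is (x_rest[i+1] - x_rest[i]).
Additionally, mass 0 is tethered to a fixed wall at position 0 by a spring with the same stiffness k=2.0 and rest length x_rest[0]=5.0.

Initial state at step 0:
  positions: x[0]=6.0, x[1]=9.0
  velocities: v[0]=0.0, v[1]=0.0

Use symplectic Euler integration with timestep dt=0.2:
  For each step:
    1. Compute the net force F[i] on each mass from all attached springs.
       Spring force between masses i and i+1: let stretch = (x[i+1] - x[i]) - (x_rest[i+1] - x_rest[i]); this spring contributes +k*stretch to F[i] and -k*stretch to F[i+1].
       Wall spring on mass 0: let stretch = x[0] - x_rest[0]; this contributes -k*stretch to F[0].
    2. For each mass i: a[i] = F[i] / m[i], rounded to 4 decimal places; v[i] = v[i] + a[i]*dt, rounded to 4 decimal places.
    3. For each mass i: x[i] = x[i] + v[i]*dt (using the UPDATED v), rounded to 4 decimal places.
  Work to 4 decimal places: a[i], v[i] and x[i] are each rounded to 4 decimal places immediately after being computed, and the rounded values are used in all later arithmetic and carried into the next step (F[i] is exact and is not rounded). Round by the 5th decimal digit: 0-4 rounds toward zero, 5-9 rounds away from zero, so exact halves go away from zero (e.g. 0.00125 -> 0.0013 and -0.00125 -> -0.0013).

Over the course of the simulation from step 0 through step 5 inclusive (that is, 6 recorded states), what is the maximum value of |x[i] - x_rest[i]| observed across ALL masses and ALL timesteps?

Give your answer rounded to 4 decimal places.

Step 0: x=[6.0000 9.0000] v=[0.0000 0.0000]
Step 1: x=[5.7600 9.1600] v=[-1.2000 0.8000]
Step 2: x=[5.3312 9.4480] v=[-2.1440 1.4400]
Step 3: x=[4.8052 9.8067] v=[-2.6298 1.7933]
Step 4: x=[4.2949 10.1652] v=[-2.5513 1.7927]
Step 5: x=[3.9107 10.4541] v=[-1.9211 1.4446]
Max displacement = 1.0893

Answer: 1.0893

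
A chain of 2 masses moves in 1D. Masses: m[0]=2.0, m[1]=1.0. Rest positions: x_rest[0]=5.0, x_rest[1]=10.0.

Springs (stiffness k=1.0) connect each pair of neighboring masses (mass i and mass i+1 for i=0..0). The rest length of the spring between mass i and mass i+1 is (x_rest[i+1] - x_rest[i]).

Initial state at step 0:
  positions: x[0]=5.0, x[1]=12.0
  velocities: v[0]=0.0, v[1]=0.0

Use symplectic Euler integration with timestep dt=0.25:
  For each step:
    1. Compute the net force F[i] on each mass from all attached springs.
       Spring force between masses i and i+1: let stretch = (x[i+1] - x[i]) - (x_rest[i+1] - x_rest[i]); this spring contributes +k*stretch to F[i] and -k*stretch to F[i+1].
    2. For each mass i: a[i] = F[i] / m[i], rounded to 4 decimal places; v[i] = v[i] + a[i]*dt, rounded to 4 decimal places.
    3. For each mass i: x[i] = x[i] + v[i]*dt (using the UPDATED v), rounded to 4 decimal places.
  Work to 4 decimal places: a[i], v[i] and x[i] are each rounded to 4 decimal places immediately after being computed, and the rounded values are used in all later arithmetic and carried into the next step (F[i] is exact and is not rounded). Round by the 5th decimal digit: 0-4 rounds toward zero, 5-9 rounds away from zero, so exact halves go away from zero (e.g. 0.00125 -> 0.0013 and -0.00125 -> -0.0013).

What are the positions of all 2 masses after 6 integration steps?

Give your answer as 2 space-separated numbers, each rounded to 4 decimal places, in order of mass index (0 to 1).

Step 0: x=[5.0000 12.0000] v=[0.0000 0.0000]
Step 1: x=[5.0625 11.8750] v=[0.2500 -0.5000]
Step 2: x=[5.1817 11.6367] v=[0.4766 -0.9531]
Step 3: x=[5.3463 11.3075] v=[0.6585 -1.3169]
Step 4: x=[5.5410 10.9182] v=[0.7787 -1.5572]
Step 5: x=[5.7475 10.5053] v=[0.8259 -1.6515]
Step 6: x=[5.9464 10.1076] v=[0.7956 -1.5910]

Answer: 5.9464 10.1076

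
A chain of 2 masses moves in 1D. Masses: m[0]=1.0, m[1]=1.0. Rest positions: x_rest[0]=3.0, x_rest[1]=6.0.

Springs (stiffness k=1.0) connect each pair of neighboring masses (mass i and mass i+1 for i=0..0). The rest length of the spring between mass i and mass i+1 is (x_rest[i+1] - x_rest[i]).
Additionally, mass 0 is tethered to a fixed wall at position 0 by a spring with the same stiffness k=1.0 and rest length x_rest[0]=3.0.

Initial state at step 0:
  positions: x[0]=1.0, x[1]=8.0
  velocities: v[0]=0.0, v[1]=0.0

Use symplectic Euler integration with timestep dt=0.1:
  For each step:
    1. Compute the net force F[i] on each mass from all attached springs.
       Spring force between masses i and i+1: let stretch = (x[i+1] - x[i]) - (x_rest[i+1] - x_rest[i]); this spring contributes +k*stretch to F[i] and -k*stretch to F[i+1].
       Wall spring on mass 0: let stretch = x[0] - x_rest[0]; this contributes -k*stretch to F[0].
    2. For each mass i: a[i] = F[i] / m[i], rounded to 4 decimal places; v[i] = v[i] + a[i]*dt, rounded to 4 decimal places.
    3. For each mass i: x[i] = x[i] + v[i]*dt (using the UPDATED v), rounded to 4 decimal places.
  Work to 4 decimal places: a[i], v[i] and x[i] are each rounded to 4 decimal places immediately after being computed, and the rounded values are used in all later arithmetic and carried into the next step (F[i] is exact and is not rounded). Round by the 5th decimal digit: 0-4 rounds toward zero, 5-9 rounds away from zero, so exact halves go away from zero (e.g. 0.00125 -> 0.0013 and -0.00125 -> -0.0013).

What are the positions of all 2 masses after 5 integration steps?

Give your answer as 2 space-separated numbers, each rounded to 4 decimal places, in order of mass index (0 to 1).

Answer: 1.8452 7.4343

Derivation:
Step 0: x=[1.0000 8.0000] v=[0.0000 0.0000]
Step 1: x=[1.0600 7.9600] v=[0.6000 -0.4000]
Step 2: x=[1.1784 7.8810] v=[1.1840 -0.7900]
Step 3: x=[1.3520 7.7650] v=[1.7364 -1.1603]
Step 4: x=[1.5763 7.6148] v=[2.2425 -1.5016]
Step 5: x=[1.8452 7.4343] v=[2.6887 -1.8055]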